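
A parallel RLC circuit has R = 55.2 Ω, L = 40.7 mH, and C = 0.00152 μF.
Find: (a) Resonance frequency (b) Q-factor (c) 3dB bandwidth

Step 1 — Resonance: ω₀ = 1/√(LC) = 1/√(0.0407·1.52e-09) = 1.271e+05 rad/s.
Step 2 — f₀ = ω₀/(2π) = 2.023e+04 Hz.
Step 3 — Parallel Q: Q = R/(ω₀L) = 55.2/(1.271e+05·0.0407) = 0.01067.
Step 4 — Bandwidth: Δω = ω₀/Q = 1.192e+07 rad/s; BW = Δω/(2π) = 1.897e+06 Hz.

(a) f₀ = 2.023e+04 Hz  (b) Q = 0.01067  (c) BW = 1.897e+06 Hz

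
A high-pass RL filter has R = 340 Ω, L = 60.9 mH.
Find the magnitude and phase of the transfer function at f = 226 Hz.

Step 1 — Angular frequency: ω = 2π·226 = 1420 rad/s.
Step 2 — Transfer function: H(jω) = jωL/(R + jωL).
Step 3 — Numerator jωL = j·86.48; denominator R + jωL = 340 + j86.48.
Step 4 — H = 0.06076 + j0.2389.
Step 5 — Magnitude: |H| = 0.2465 (-12.2 dB); phase: φ = 75.7°.

|H| = 0.2465 (-12.2 dB), φ = 75.7°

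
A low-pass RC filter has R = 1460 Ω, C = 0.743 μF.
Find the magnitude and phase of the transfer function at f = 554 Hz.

Step 1 — Angular frequency: ω = 2π·554 = 3481 rad/s.
Step 2 — Transfer function: H(jω) = 1/(1 + jωRC).
Step 3 — Denominator: 1 + jωRC = 1 + j·3481·1460·7.43e-07 = 1 + j3.776.
Step 4 — H = 0.06554 - j0.2475.
Step 5 — Magnitude: |H| = 0.256 (-11.8 dB); phase: φ = -75.2°.

|H| = 0.256 (-11.8 dB), φ = -75.2°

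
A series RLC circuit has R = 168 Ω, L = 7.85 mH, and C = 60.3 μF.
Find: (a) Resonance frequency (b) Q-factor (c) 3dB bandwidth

Step 1 — Resonance condition Im(Z)=0 gives ω₀ = 1/√(LC).
Step 2 — ω₀ = 1/√(0.00785·6.03e-05) = 1453 rad/s.
Step 3 — f₀ = ω₀/(2π) = 231.3 Hz.
Step 4 — Series Q: Q = ω₀L/R = 1453·0.00785/168 = 0.06792.
Step 5 — 3dB bandwidth: Δω = ω₀/Q = 2.14e+04 rad/s; BW = Δω/(2π) = 3406 Hz.

(a) f₀ = 231.3 Hz  (b) Q = 0.06792  (c) BW = 3406 Hz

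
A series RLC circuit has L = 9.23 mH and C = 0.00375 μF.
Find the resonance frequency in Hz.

Step 1 — Resonance condition Im(Z)=0 gives ω₀ = 1/√(LC).
Step 2 — ω₀ = 1/√(0.00923·3.75e-09) = 1.7e+05 rad/s.
Step 3 — f₀ = ω₀/(2π) = 2.705e+04 Hz.

f₀ = 2.705e+04 Hz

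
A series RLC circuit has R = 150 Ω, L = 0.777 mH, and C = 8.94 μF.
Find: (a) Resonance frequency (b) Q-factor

Step 1 — Resonance condition Im(Z)=0 gives ω₀ = 1/√(LC).
Step 2 — ω₀ = 1/√(0.000777·8.94e-06) = 1.2e+04 rad/s.
Step 3 — f₀ = ω₀/(2π) = 1910 Hz.
Step 4 — Series Q: Q = ω₀L/R = 1.2e+04·0.000777/150 = 0.06215.

(a) f₀ = 1910 Hz  (b) Q = 0.06215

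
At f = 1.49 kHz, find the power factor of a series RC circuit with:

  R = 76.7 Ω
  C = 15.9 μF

Step 1 — Angular frequency: ω = 2π·f = 2π·1490 = 9362 rad/s.
Step 2 — Component impedances:
  R: Z = R = 76.7 Ω
  C: Z = 1/(jωC) = -j/(ω·C) = 0 - j6.718 Ω
Step 3 — Series combination: Z_total = R + C = 76.7 - j6.718 Ω = 76.99∠-5.0° Ω.
Step 4 — Power factor: PF = cos(φ) = Re(Z)/|Z| = 76.7/76.99 = 0.9962.
Step 5 — Type: Im(Z) = -6.718 ⇒ leading (phase φ = -5.0°).

PF = 0.9962 (leading, φ = -5.0°)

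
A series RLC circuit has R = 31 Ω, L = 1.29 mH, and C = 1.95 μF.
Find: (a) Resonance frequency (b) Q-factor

Step 1 — Resonance condition Im(Z)=0 gives ω₀ = 1/√(LC).
Step 2 — ω₀ = 1/√(0.00129·1.95e-06) = 1.994e+04 rad/s.
Step 3 — f₀ = ω₀/(2π) = 3173 Hz.
Step 4 — Series Q: Q = ω₀L/R = 1.994e+04·0.00129/31 = 0.8297.

(a) f₀ = 3173 Hz  (b) Q = 0.8297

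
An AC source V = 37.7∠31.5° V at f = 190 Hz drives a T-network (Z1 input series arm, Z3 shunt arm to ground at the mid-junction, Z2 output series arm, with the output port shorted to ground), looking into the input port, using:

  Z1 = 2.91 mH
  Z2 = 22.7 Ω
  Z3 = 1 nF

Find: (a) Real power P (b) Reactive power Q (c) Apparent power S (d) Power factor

Step 1 — Angular frequency: ω = 2π·f = 2π·190 = 1194 rad/s.
Step 2 — Component impedances:
  Z1: Z = jωL = j·1194·0.00291 = 0 + j3.474 Ω
  Z2: Z = R = 22.7 Ω
  Z3: Z = 1/(jωC) = -j/(ω·C) = 0 - j8.377e+05 Ω
Step 3 — With the output port shorted to ground, the output series arm Z2 runs from the junction to ground; the shunt arm Z3 also runs from the junction to ground. They appear in parallel: Z3 || Z2 = 22.7 - j0.0006152 Ω.
Step 4 — Series with input arm Z1: Z_in = Z1 + (Z3 || Z2) = 22.7 + j3.473 Ω = 22.96∠8.7° Ω.
Step 5 — Source phasor: V = 37.7∠31.5° V = 32.14 + j19.7 V.
Step 6 — Current: I = V / Z = 1.513 + j0.6362 A = 1.642∠22.8° A.
Step 7 — Complex power: S = V·I* = 61.18 + j9.361 VA.
Step 8 — Real power: P = Re(S) = 61.18 W.
Step 9 — Reactive power: Q = Im(S) = 9.361 VAR.
Step 10 — Apparent power: |S| = 61.89 VA.
Step 11 — Power factor: PF = P/|S| = 0.9885 (lagging).

(a) P = 61.18 W  (b) Q = 9.361 VAR  (c) S = 61.89 VA  (d) PF = 0.9885 (lagging)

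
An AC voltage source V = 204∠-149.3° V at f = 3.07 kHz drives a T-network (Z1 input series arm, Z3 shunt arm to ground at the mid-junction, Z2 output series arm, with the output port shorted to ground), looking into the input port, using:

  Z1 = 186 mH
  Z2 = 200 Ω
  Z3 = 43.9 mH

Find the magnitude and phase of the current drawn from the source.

Step 1 — Angular frequency: ω = 2π·f = 2π·3070 = 1.929e+04 rad/s.
Step 2 — Component impedances:
  Z1: Z = jωL = j·1.929e+04·0.186 = 0 + j3588 Ω
  Z2: Z = R = 200 Ω
  Z3: Z = jωL = j·1.929e+04·0.0439 = 0 + j846.8 Ω
Step 3 — With the output port shorted to ground, the output series arm Z2 runs from the junction to ground; the shunt arm Z3 also runs from the junction to ground. They appear in parallel: Z3 || Z2 = 189.4 + j44.74 Ω.
Step 4 — Series with input arm Z1: Z_in = Z1 + (Z3 || Z2) = 189.4 + j3633 Ω = 3638∠87.0° Ω.
Step 5 — Source phasor: V = 204∠-149.3° V = -175.4 - j104.2 V.
Step 6 — Ohm's law: I = V / Z_total = (-175.4 - j104.2) / (189.4 + j3633) = -0.0311 + j0.04667 A.
Step 7 — Convert to polar: |I| = 0.05608 A, ∠I = 123.7°.

I = 0.05608∠123.7° A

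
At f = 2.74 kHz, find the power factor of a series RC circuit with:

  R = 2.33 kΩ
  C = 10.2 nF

Step 1 — Angular frequency: ω = 2π·f = 2π·2740 = 1.722e+04 rad/s.
Step 2 — Component impedances:
  R: Z = R = 2330 Ω
  C: Z = 1/(jωC) = -j/(ω·C) = 0 - j5695 Ω
Step 3 — Series combination: Z_total = R + C = 2330 - j5695 Ω = 6153∠-67.7° Ω.
Step 4 — Power factor: PF = cos(φ) = Re(Z)/|Z| = 2330/6153 = 0.3787.
Step 5 — Type: Im(Z) = -5695 ⇒ leading (phase φ = -67.7°).

PF = 0.3787 (leading, φ = -67.7°)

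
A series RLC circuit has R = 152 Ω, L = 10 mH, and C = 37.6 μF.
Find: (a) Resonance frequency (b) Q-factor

Step 1 — Resonance condition Im(Z)=0 gives ω₀ = 1/√(LC).
Step 2 — ω₀ = 1/√(0.01·3.76e-05) = 1631 rad/s.
Step 3 — f₀ = ω₀/(2π) = 259.6 Hz.
Step 4 — Series Q: Q = ω₀L/R = 1631·0.01/152 = 0.1073.

(a) f₀ = 259.6 Hz  (b) Q = 0.1073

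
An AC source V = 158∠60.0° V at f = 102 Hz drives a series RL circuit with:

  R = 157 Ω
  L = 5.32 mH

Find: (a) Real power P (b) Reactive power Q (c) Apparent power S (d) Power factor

Step 1 — Angular frequency: ω = 2π·f = 2π·102 = 640.9 rad/s.
Step 2 — Component impedances:
  R: Z = R = 157 Ω
  L: Z = jωL = j·640.9·0.00532 = 0 + j3.41 Ω
Step 3 — Series combination: Z_total = R + L = 157 + j3.41 Ω = 157∠1.2° Ω.
Step 4 — Source phasor: V = 158∠60.0° V = 79 + j136.8 V.
Step 5 — Current: I = V / Z = 0.5219 + j0.8602 A = 1.006∠58.8° A.
Step 6 — Complex power: S = V·I* = 158.9 + j3.451 VA.
Step 7 — Real power: P = Re(S) = 158.9 W.
Step 8 — Reactive power: Q = Im(S) = 3.451 VAR.
Step 9 — Apparent power: |S| = 159 VA.
Step 10 — Power factor: PF = P/|S| = 0.9998 (lagging).

(a) P = 158.9 W  (b) Q = 3.451 VAR  (c) S = 159 VA  (d) PF = 0.9998 (lagging)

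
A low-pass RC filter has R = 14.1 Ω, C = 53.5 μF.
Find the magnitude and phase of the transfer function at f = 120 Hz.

Step 1 — Angular frequency: ω = 2π·120 = 754 rad/s.
Step 2 — Transfer function: H(jω) = 1/(1 + jωRC).
Step 3 — Denominator: 1 + jωRC = 1 + j·754·14.1·5.35e-05 = 1 + j0.5688.
Step 4 — H = 0.7556 - j0.4297.
Step 5 — Magnitude: |H| = 0.8692 (-1.2 dB); phase: φ = -29.6°.

|H| = 0.8692 (-1.2 dB), φ = -29.6°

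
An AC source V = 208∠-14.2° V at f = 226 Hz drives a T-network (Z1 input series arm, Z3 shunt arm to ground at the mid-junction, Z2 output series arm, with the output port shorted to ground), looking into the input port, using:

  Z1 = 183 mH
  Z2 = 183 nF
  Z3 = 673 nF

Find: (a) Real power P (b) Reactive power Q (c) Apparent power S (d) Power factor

Step 1 — Angular frequency: ω = 2π·f = 2π·226 = 1420 rad/s.
Step 2 — Component impedances:
  Z1: Z = jωL = j·1420·0.183 = 0 + j259.9 Ω
  Z2: Z = 1/(jωC) = -j/(ω·C) = 0 - j3848 Ω
  Z3: Z = 1/(jωC) = -j/(ω·C) = 0 - j1046 Ω
Step 3 — With the output port shorted to ground, the output series arm Z2 runs from the junction to ground; the shunt arm Z3 also runs from the junction to ground. They appear in parallel: Z3 || Z2 = 0 - j822.7 Ω.
Step 4 — Series with input arm Z1: Z_in = Z1 + (Z3 || Z2) = 0 - j562.8 Ω = 562.8∠-90.0° Ω.
Step 5 — Source phasor: V = 208∠-14.2° V = 201.6 - j51.02 V.
Step 6 — Current: I = V / Z = 0.09066 + j0.3583 A = 0.3696∠75.8° A.
Step 7 — Complex power: S = V·I* = 0 - j76.87 VA.
Step 8 — Real power: P = Re(S) = 0 W.
Step 9 — Reactive power: Q = Im(S) = -76.87 VAR.
Step 10 — Apparent power: |S| = 76.87 VA.
Step 11 — Power factor: PF = P/|S| = 0 (leading).

(a) P = 0 W  (b) Q = -76.87 VAR  (c) S = 76.87 VA  (d) PF = 0 (leading)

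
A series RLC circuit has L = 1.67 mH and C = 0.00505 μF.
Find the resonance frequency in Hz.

Step 1 — Resonance condition Im(Z)=0 gives ω₀ = 1/√(LC).
Step 2 — ω₀ = 1/√(0.00167·5.05e-09) = 3.443e+05 rad/s.
Step 3 — f₀ = ω₀/(2π) = 5.48e+04 Hz.

f₀ = 5.48e+04 Hz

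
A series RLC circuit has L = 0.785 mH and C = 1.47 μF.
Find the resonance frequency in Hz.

Step 1 — Resonance condition Im(Z)=0 gives ω₀ = 1/√(LC).
Step 2 — ω₀ = 1/√(0.000785·1.47e-06) = 2.944e+04 rad/s.
Step 3 — f₀ = ω₀/(2π) = 4685 Hz.

f₀ = 4685 Hz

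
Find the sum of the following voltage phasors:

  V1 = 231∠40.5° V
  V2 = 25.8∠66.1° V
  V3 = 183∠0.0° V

Step 1 — Convert each phasor to rectangular form:
  V1 = 231·(cos(40.5°) + j·sin(40.5°)) = 175.7 + j150 V
  V2 = 25.8·(cos(66.1°) + j·sin(66.1°)) = 10.45 + j23.59 V
  V3 = 183·(cos(0.0°) + j·sin(0.0°)) = 183 V
Step 2 — Sum components: V_total = 369.1 + j173.6 V.
Step 3 — Convert to polar: |V_total| = 407.9 V, ∠V_total = 25.2°.

V_total = 407.9∠25.2° V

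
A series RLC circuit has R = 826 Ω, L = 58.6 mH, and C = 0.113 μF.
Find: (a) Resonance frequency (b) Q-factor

Step 1 — Resonance condition Im(Z)=0 gives ω₀ = 1/√(LC).
Step 2 — ω₀ = 1/√(0.0586·1.13e-07) = 1.229e+04 rad/s.
Step 3 — f₀ = ω₀/(2π) = 1956 Hz.
Step 4 — Series Q: Q = ω₀L/R = 1.229e+04·0.0586/826 = 0.8718.

(a) f₀ = 1956 Hz  (b) Q = 0.8718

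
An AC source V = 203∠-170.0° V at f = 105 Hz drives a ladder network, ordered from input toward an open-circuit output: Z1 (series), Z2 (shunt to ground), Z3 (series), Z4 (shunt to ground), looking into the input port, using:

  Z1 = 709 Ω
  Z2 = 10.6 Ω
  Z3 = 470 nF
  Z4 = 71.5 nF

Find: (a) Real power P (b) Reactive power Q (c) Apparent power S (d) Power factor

Step 1 — Angular frequency: ω = 2π·f = 2π·105 = 659.7 rad/s.
Step 2 — Component impedances:
  Z1: Z = R = 709 Ω
  Z2: Z = R = 10.6 Ω
  Z3: Z = 1/(jωC) = -j/(ω·C) = 0 - j3225 Ω
  Z4: Z = 1/(jωC) = -j/(ω·C) = 0 - j2.12e+04 Ω
Step 3 — Ladder network (open output): work backward from the far end, alternating series and parallel combinations. Z_in = 719.6 - j0.0046 Ω = 719.6∠-0.0° Ω.
Step 4 — Source phasor: V = 203∠-170.0° V = -199.9 - j35.25 V.
Step 5 — Current: I = V / Z = -0.2778 - j0.04899 A = 0.2821∠-170.0° A.
Step 6 — Complex power: S = V·I* = 57.27 - j0.0003661 VA.
Step 7 — Real power: P = Re(S) = 57.27 W.
Step 8 — Reactive power: Q = Im(S) = -0.0003661 VAR.
Step 9 — Apparent power: |S| = 57.27 VA.
Step 10 — Power factor: PF = P/|S| = 1 (leading).

(a) P = 57.27 W  (b) Q = -0.0003661 VAR  (c) S = 57.27 VA  (d) PF = 1 (leading)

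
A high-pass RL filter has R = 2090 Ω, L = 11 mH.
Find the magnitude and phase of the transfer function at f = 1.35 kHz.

Step 1 — Angular frequency: ω = 2π·1350 = 8482 rad/s.
Step 2 — Transfer function: H(jω) = jωL/(R + jωL).
Step 3 — Numerator jωL = j·93.31; denominator R + jωL = 2090 + j93.31.
Step 4 — H = 0.001989 + j0.04455.
Step 5 — Magnitude: |H| = 0.0446 (-27.0 dB); phase: φ = 87.4°.

|H| = 0.0446 (-27.0 dB), φ = 87.4°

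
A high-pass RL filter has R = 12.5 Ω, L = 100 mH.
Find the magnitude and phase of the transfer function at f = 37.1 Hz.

Step 1 — Angular frequency: ω = 2π·37.1 = 233.1 rad/s.
Step 2 — Transfer function: H(jω) = jωL/(R + jωL).
Step 3 — Numerator jωL = j·23.31; denominator R + jωL = 12.5 + j23.31.
Step 4 — H = 0.7767 + j0.4165.
Step 5 — Magnitude: |H| = 0.8813 (-1.1 dB); phase: φ = 28.2°.

|H| = 0.8813 (-1.1 dB), φ = 28.2°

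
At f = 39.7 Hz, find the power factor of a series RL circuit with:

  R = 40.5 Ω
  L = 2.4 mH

Step 1 — Angular frequency: ω = 2π·f = 2π·39.7 = 249.4 rad/s.
Step 2 — Component impedances:
  R: Z = R = 40.5 Ω
  L: Z = jωL = j·249.4·0.0024 = 0 + j0.5987 Ω
Step 3 — Series combination: Z_total = R + L = 40.5 + j0.5987 Ω = 40.5∠0.8° Ω.
Step 4 — Power factor: PF = cos(φ) = Re(Z)/|Z| = 40.5/40.504 = 0.9999.
Step 5 — Type: Im(Z) = 0.5987 ⇒ lagging (phase φ = 0.8°).

PF = 0.9999 (lagging, φ = 0.8°)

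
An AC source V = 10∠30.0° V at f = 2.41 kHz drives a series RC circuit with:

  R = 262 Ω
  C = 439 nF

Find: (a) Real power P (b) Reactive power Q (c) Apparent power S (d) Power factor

Step 1 — Angular frequency: ω = 2π·f = 2π·2410 = 1.514e+04 rad/s.
Step 2 — Component impedances:
  R: Z = R = 262 Ω
  C: Z = 1/(jωC) = -j/(ω·C) = 0 - j150.4 Ω
Step 3 — Series combination: Z_total = R + C = 262 - j150.4 Ω = 302.1∠-29.9° Ω.
Step 4 — Source phasor: V = 10∠30.0° V = 8.66 + j5 V.
Step 5 — Current: I = V / Z = 0.01662 + j0.02863 A = 0.0331∠59.9° A.
Step 6 — Complex power: S = V·I* = 0.287 - j0.1648 VA.
Step 7 — Real power: P = Re(S) = 0.287 W.
Step 8 — Reactive power: Q = Im(S) = -0.1648 VAR.
Step 9 — Apparent power: |S| = 0.331 VA.
Step 10 — Power factor: PF = P/|S| = 0.8672 (leading).

(a) P = 0.287 W  (b) Q = -0.1648 VAR  (c) S = 0.331 VA  (d) PF = 0.8672 (leading)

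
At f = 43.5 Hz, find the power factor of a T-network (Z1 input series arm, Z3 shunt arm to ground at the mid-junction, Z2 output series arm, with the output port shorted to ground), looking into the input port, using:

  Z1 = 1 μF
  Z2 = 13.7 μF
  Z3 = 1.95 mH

Step 1 — Angular frequency: ω = 2π·f = 2π·43.5 = 273.3 rad/s.
Step 2 — Component impedances:
  Z1: Z = 1/(jωC) = -j/(ω·C) = 0 - j3659 Ω
  Z2: Z = 1/(jωC) = -j/(ω·C) = 0 - j267.1 Ω
  Z3: Z = jωL = j·273.3·0.00195 = 0 + j0.533 Ω
Step 3 — With the output port shorted to ground, the output series arm Z2 runs from the junction to ground; the shunt arm Z3 also runs from the junction to ground. They appear in parallel: Z3 || Z2 = 0 + j0.534 Ω.
Step 4 — Series with input arm Z1: Z_in = Z1 + (Z3 || Z2) = 0 - j3658 Ω = 3658∠-90.0° Ω.
Step 5 — Power factor: PF = cos(φ) = Re(Z)/|Z| = 0/3658 = 0.
Step 6 — Type: Im(Z) = -3658 ⇒ leading (phase φ = -90.0°).

PF = 0 (leading, φ = -90.0°)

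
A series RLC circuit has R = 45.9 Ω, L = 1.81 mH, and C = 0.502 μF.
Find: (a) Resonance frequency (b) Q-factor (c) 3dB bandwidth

Step 1 — Resonance condition Im(Z)=0 gives ω₀ = 1/√(LC).
Step 2 — ω₀ = 1/√(0.00181·5.02e-07) = 3.317e+04 rad/s.
Step 3 — f₀ = ω₀/(2π) = 5280 Hz.
Step 4 — Series Q: Q = ω₀L/R = 3.317e+04·0.00181/45.9 = 1.308.
Step 5 — 3dB bandwidth: Δω = ω₀/Q = 2.536e+04 rad/s; BW = Δω/(2π) = 4036 Hz.

(a) f₀ = 5280 Hz  (b) Q = 1.308  (c) BW = 4036 Hz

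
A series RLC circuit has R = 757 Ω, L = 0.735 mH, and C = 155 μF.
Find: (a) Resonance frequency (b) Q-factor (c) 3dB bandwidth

Step 1 — Resonance: ω₀ = 1/√(LC) = 1/√(0.000735·0.000155) = 2963 rad/s.
Step 2 — f₀ = ω₀/(2π) = 471.5 Hz.
Step 3 — Series Q: Q = ω₀L/R = 2963·0.000735/757 = 0.002877.
Step 4 — Bandwidth: Δω = ω₀/Q = 1.03e+06 rad/s; BW = Δω/(2π) = 1.639e+05 Hz.

(a) f₀ = 471.5 Hz  (b) Q = 0.002877  (c) BW = 1.639e+05 Hz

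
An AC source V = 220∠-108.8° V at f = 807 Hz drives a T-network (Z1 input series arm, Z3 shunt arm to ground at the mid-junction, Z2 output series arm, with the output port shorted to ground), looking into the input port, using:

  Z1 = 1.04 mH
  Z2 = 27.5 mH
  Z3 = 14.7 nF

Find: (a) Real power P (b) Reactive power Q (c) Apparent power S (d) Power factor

Step 1 — Angular frequency: ω = 2π·f = 2π·807 = 5071 rad/s.
Step 2 — Component impedances:
  Z1: Z = jωL = j·5071·0.00104 = 0 + j5.273 Ω
  Z2: Z = jωL = j·5071·0.0275 = 0 + j139.4 Ω
  Z3: Z = 1/(jωC) = -j/(ω·C) = 0 - j1.342e+04 Ω
Step 3 — With the output port shorted to ground, the output series arm Z2 runs from the junction to ground; the shunt arm Z3 also runs from the junction to ground. They appear in parallel: Z3 || Z2 = 0 + j140.9 Ω.
Step 4 — Series with input arm Z1: Z_in = Z1 + (Z3 || Z2) = 0 + j146.2 Ω = 146.2∠90.0° Ω.
Step 5 — Source phasor: V = 220∠-108.8° V = -70.9 - j208.3 V.
Step 6 — Current: I = V / Z = -1.425 + j0.485 A = 1.505∠161.2° A.
Step 7 — Complex power: S = V·I* = 0 + j331.1 VA.
Step 8 — Real power: P = Re(S) = 0 W.
Step 9 — Reactive power: Q = Im(S) = 331.1 VAR.
Step 10 — Apparent power: |S| = 331.1 VA.
Step 11 — Power factor: PF = P/|S| = 0 (lagging).

(a) P = 0 W  (b) Q = 331.1 VAR  (c) S = 331.1 VA  (d) PF = 0 (lagging)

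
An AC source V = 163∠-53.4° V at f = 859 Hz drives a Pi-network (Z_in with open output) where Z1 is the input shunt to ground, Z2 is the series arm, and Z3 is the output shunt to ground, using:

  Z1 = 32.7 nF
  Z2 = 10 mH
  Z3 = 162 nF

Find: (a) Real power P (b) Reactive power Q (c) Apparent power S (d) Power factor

Step 1 — Angular frequency: ω = 2π·f = 2π·859 = 5397 rad/s.
Step 2 — Component impedances:
  Z1: Z = 1/(jωC) = -j/(ω·C) = 0 - j5666 Ω
  Z2: Z = jωL = j·5397·0.01 = 0 + j53.97 Ω
  Z3: Z = 1/(jωC) = -j/(ω·C) = 0 - j1144 Ω
Step 3 — With open output, the series arm Z2 and the output shunt Z3 appear in series to ground: Z2 + Z3 = 0 - j1090 Ω.
Step 4 — Parallel with input shunt Z1: Z_in = Z1 || (Z2 + Z3) = 0 - j914 Ω = 914∠-90.0° Ω.
Step 5 — Source phasor: V = 163∠-53.4° V = 97.18 - j130.9 V.
Step 6 — Current: I = V / Z = 0.1432 + j0.1063 A = 0.1783∠36.6° A.
Step 7 — Complex power: S = V·I* = 0 - j29.07 VA.
Step 8 — Real power: P = Re(S) = 0 W.
Step 9 — Reactive power: Q = Im(S) = -29.07 VAR.
Step 10 — Apparent power: |S| = 29.07 VA.
Step 11 — Power factor: PF = P/|S| = 0 (leading).

(a) P = 0 W  (b) Q = -29.07 VAR  (c) S = 29.07 VA  (d) PF = 0 (leading)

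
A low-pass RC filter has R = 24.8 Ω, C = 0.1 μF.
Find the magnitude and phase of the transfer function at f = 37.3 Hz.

Step 1 — Angular frequency: ω = 2π·37.3 = 234.4 rad/s.
Step 2 — Transfer function: H(jω) = 1/(1 + jωRC).
Step 3 — Denominator: 1 + jωRC = 1 + j·234.4·24.8·1e-07 = 1 + j0.0005812.
Step 4 — H = 1 - j0.0005812.
Step 5 — Magnitude: |H| = 1 (-0.0 dB); phase: φ = -0.0°.

|H| = 1 (-0.0 dB), φ = -0.0°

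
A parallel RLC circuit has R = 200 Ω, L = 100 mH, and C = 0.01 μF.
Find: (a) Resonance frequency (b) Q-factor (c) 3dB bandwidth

Step 1 — Resonance: ω₀ = 1/√(LC) = 1/√(0.1·1e-08) = 3.162e+04 rad/s.
Step 2 — f₀ = ω₀/(2π) = 5033 Hz.
Step 3 — Parallel Q: Q = R/(ω₀L) = 200/(3.162e+04·0.1) = 0.06325.
Step 4 — Bandwidth: Δω = ω₀/Q = 5e+05 rad/s; BW = Δω/(2π) = 7.958e+04 Hz.

(a) f₀ = 5033 Hz  (b) Q = 0.06325  (c) BW = 7.958e+04 Hz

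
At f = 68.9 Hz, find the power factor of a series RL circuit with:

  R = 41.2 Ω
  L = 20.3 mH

Step 1 — Angular frequency: ω = 2π·f = 2π·68.9 = 432.9 rad/s.
Step 2 — Component impedances:
  R: Z = R = 41.2 Ω
  L: Z = jωL = j·432.9·0.0203 = 0 + j8.788 Ω
Step 3 — Series combination: Z_total = R + L = 41.2 + j8.788 Ω = 42.13∠12.0° Ω.
Step 4 — Power factor: PF = cos(φ) = Re(Z)/|Z| = 41.2/42.127 = 0.978.
Step 5 — Type: Im(Z) = 8.788 ⇒ lagging (phase φ = 12.0°).

PF = 0.978 (lagging, φ = 12.0°)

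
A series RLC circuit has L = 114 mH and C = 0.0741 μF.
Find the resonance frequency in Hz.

Step 1 — Resonance condition Im(Z)=0 gives ω₀ = 1/√(LC).
Step 2 — ω₀ = 1/√(0.114·7.41e-08) = 1.088e+04 rad/s.
Step 3 — f₀ = ω₀/(2π) = 1732 Hz.

f₀ = 1732 Hz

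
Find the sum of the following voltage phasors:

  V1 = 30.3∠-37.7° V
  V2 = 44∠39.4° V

Step 1 — Convert each phasor to rectangular form:
  V1 = 30.3·(cos(-37.7°) + j·sin(-37.7°)) = 23.97 - j18.53 V
  V2 = 44·(cos(39.4°) + j·sin(39.4°)) = 34 + j27.93 V
Step 2 — Sum components: V_total = 57.97 + j9.399 V.
Step 3 — Convert to polar: |V_total| = 58.73 V, ∠V_total = 9.2°.

V_total = 58.73∠9.2° V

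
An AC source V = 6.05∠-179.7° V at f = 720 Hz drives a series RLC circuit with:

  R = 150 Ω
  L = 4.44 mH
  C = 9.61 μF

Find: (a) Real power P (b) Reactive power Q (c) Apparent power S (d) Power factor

Step 1 — Angular frequency: ω = 2π·f = 2π·720 = 4524 rad/s.
Step 2 — Component impedances:
  R: Z = R = 150 Ω
  L: Z = jωL = j·4524·0.00444 = 0 + j20.09 Ω
  C: Z = 1/(jωC) = -j/(ω·C) = 0 - j23 Ω
Step 3 — Series combination: Z_total = R + L + C = 150 - j2.916 Ω = 150∠-1.1° Ω.
Step 4 — Source phasor: V = 6.05∠-179.7° V = -6.05 - j0.03168 V.
Step 5 — Current: I = V / Z = -0.04031 - j0.0009948 A = 0.04033∠-178.6° A.
Step 6 — Complex power: S = V·I* = 0.2439 - j0.004742 VA.
Step 7 — Real power: P = Re(S) = 0.2439 W.
Step 8 — Reactive power: Q = Im(S) = -0.004742 VAR.
Step 9 — Apparent power: |S| = 0.244 VA.
Step 10 — Power factor: PF = P/|S| = 0.9998 (leading).

(a) P = 0.2439 W  (b) Q = -0.004742 VAR  (c) S = 0.244 VA  (d) PF = 0.9998 (leading)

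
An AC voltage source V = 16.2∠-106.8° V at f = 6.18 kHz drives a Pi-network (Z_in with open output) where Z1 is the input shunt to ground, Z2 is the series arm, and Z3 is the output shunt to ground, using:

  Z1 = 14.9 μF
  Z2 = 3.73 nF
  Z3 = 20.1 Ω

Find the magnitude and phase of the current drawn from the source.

Step 1 — Angular frequency: ω = 2π·f = 2π·6180 = 3.883e+04 rad/s.
Step 2 — Component impedances:
  Z1: Z = 1/(jωC) = -j/(ω·C) = 0 - j1.728 Ω
  Z2: Z = 1/(jωC) = -j/(ω·C) = 0 - j6904 Ω
  Z3: Z = R = 20.1 Ω
Step 3 — With open output, the series arm Z2 and the output shunt Z3 appear in series to ground: Z2 + Z3 = 20.1 - j6904 Ω.
Step 4 — Parallel with input shunt Z1: Z_in = Z1 || (Z2 + Z3) = 1.259e-06 - j1.728 Ω = 1.728∠-90.0° Ω.
Step 5 — Source phasor: V = 16.2∠-106.8° V = -4.682 - j15.51 V.
Step 6 — Ohm's law: I = V / Z_total = (-4.682 - j15.51) / (1.259e-06 - j1.728) = 8.975 - j2.71 A.
Step 7 — Convert to polar: |I| = 9.375 A, ∠I = -16.8°.

I = 9.375∠-16.8° A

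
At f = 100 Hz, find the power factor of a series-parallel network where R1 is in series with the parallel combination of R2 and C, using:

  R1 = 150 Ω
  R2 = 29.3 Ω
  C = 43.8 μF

Step 1 — Angular frequency: ω = 2π·f = 2π·100 = 628.3 rad/s.
Step 2 — Component impedances:
  R1: Z = R = 150 Ω
  R2: Z = R = 29.3 Ω
  C: Z = 1/(jωC) = -j/(ω·C) = 0 - j36.34 Ω
Step 3 — Parallel branch: R2 || C = 1/(1/R2 + 1/C) = 17.76 - j14.32 Ω.
Step 4 — Series with R1: Z_total = R1 + (R2 || C) = 167.8 - j14.32 Ω = 168.4∠-4.9° Ω.
Step 5 — Power factor: PF = cos(φ) = Re(Z)/|Z| = 167.8/168.4 = 0.9964.
Step 6 — Type: Im(Z) = -14.32 ⇒ leading (phase φ = -4.9°).

PF = 0.9964 (leading, φ = -4.9°)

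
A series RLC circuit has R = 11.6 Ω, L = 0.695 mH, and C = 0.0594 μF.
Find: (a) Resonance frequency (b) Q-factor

Step 1 — Resonance condition Im(Z)=0 gives ω₀ = 1/√(LC).
Step 2 — ω₀ = 1/√(0.000695·5.94e-08) = 1.556e+05 rad/s.
Step 3 — f₀ = ω₀/(2π) = 2.477e+04 Hz.
Step 4 — Series Q: Q = ω₀L/R = 1.556e+05·0.000695/11.6 = 9.325.

(a) f₀ = 2.477e+04 Hz  (b) Q = 9.325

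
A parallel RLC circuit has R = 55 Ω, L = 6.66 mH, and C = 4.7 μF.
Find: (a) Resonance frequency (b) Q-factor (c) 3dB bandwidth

Step 1 — Resonance: ω₀ = 1/√(LC) = 1/√(0.00666·4.7e-06) = 5652 rad/s.
Step 2 — f₀ = ω₀/(2π) = 899.6 Hz.
Step 3 — Parallel Q: Q = R/(ω₀L) = 55/(5652·0.00666) = 1.461.
Step 4 — Bandwidth: Δω = ω₀/Q = 3868 rad/s; BW = Δω/(2π) = 615.7 Hz.

(a) f₀ = 899.6 Hz  (b) Q = 1.461  (c) BW = 615.7 Hz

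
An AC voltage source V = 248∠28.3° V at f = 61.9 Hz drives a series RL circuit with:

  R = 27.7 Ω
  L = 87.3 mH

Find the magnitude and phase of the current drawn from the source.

Step 1 — Angular frequency: ω = 2π·f = 2π·61.9 = 388.9 rad/s.
Step 2 — Component impedances:
  R: Z = R = 27.7 Ω
  L: Z = jωL = j·388.9·0.0873 = 0 + j33.95 Ω
Step 3 — Series combination: Z_total = R + L = 27.7 + j33.95 Ω = 43.82∠50.8° Ω.
Step 4 — Source phasor: V = 248∠28.3° V = 218.4 + j117.6 V.
Step 5 — Ohm's law: I = V / Z_total = (218.4 + j117.6) / (27.7 + j33.95) = 5.229 - j2.165 A.
Step 6 — Convert to polar: |I| = 5.66 A, ∠I = -22.5°.

I = 5.66∠-22.5° A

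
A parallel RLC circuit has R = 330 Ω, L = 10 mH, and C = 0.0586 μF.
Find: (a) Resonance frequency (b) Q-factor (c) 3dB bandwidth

Step 1 — Resonance: ω₀ = 1/√(LC) = 1/√(0.01·5.86e-08) = 4.131e+04 rad/s.
Step 2 — f₀ = ω₀/(2π) = 6575 Hz.
Step 3 — Parallel Q: Q = R/(ω₀L) = 330/(4.131e+04·0.01) = 0.7988.
Step 4 — Bandwidth: Δω = ω₀/Q = 5.171e+04 rad/s; BW = Δω/(2π) = 8230 Hz.

(a) f₀ = 6575 Hz  (b) Q = 0.7988  (c) BW = 8230 Hz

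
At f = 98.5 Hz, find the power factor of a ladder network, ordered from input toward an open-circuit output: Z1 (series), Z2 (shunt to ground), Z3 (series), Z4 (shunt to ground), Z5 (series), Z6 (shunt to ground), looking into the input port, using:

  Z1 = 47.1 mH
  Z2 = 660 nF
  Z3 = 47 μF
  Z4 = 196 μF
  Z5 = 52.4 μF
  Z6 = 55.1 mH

Step 1 — Angular frequency: ω = 2π·f = 2π·98.5 = 618.9 rad/s.
Step 2 — Component impedances:
  Z1: Z = jωL = j·618.9·0.0471 = 0 + j29.15 Ω
  Z2: Z = 1/(jωC) = -j/(ω·C) = 0 - j2448 Ω
  Z3: Z = 1/(jωC) = -j/(ω·C) = 0 - j34.38 Ω
  Z4: Z = 1/(jωC) = -j/(ω·C) = 0 - j8.244 Ω
  Z5: Z = 1/(jωC) = -j/(ω·C) = 0 - j30.84 Ω
  Z6: Z = jωL = j·618.9·0.0551 = 0 + j34.1 Ω
Step 3 — Ladder network (open output): work backward from the far end, alternating series and parallel combinations. Z_in = 0 + j0.5176 Ω = 0.5176∠90.0° Ω.
Step 4 — Power factor: PF = cos(φ) = Re(Z)/|Z| = 0/0.5176 = 0.
Step 5 — Type: Im(Z) = 0.5176 ⇒ lagging (phase φ = 90.0°).

PF = 0 (lagging, φ = 90.0°)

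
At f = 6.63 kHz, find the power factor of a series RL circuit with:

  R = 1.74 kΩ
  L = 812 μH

Step 1 — Angular frequency: ω = 2π·f = 2π·6630 = 4.166e+04 rad/s.
Step 2 — Component impedances:
  R: Z = R = 1740 Ω
  L: Z = jωL = j·4.166e+04·0.000812 = 0 + j33.83 Ω
Step 3 — Series combination: Z_total = R + L = 1740 + j33.83 Ω = 1740∠1.1° Ω.
Step 4 — Power factor: PF = cos(φ) = Re(Z)/|Z| = 1740/1740.3 = 0.9998.
Step 5 — Type: Im(Z) = 33.83 ⇒ lagging (phase φ = 1.1°).

PF = 0.9998 (lagging, φ = 1.1°)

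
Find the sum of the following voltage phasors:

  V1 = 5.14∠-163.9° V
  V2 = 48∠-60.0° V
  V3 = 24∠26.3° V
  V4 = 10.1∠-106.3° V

Step 1 — Convert each phasor to rectangular form:
  V1 = 5.14·(cos(-163.9°) + j·sin(-163.9°)) = -4.938 - j1.425 V
  V2 = 48·(cos(-60.0°) + j·sin(-60.0°)) = 24 - j41.57 V
  V3 = 24·(cos(26.3°) + j·sin(26.3°)) = 21.52 + j10.63 V
  V4 = 10.1·(cos(-106.3°) + j·sin(-106.3°)) = -2.835 - j9.694 V
Step 2 — Sum components: V_total = 37.74 - j42.05 V.
Step 3 — Convert to polar: |V_total| = 56.51 V, ∠V_total = -48.1°.

V_total = 56.51∠-48.1° V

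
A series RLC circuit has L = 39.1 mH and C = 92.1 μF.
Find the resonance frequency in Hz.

Step 1 — Resonance condition Im(Z)=0 gives ω₀ = 1/√(LC).
Step 2 — ω₀ = 1/√(0.0391·9.21e-05) = 527 rad/s.
Step 3 — f₀ = ω₀/(2π) = 83.87 Hz.

f₀ = 83.87 Hz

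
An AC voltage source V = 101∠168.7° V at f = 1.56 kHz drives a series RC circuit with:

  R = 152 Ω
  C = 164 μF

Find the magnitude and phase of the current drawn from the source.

Step 1 — Angular frequency: ω = 2π·f = 2π·1560 = 9802 rad/s.
Step 2 — Component impedances:
  R: Z = R = 152 Ω
  C: Z = 1/(jωC) = -j/(ω·C) = 0 - j0.6221 Ω
Step 3 — Series combination: Z_total = R + C = 152 - j0.6221 Ω = 152∠-0.2° Ω.
Step 4 — Source phasor: V = 101∠168.7° V = -99.04 + j19.79 V.
Step 5 — Ohm's law: I = V / Z_total = (-99.04 + j19.79) / (152 - j0.6221) = -0.6521 + j0.1275 A.
Step 6 — Convert to polar: |I| = 0.6645 A, ∠I = 168.9°.

I = 0.6645∠168.9° A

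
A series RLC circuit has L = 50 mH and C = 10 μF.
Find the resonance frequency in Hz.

Step 1 — Resonance condition Im(Z)=0 gives ω₀ = 1/√(LC).
Step 2 — ω₀ = 1/√(0.05·1e-05) = 1414 rad/s.
Step 3 — f₀ = ω₀/(2π) = 225.1 Hz.

f₀ = 225.1 Hz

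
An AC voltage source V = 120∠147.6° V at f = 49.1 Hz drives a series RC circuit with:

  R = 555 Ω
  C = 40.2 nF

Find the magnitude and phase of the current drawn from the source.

Step 1 — Angular frequency: ω = 2π·f = 2π·49.1 = 308.5 rad/s.
Step 2 — Component impedances:
  R: Z = R = 555 Ω
  C: Z = 1/(jωC) = -j/(ω·C) = 0 - j8.063e+04 Ω
Step 3 — Series combination: Z_total = R + C = 555 - j8.063e+04 Ω = 8.063e+04∠-89.6° Ω.
Step 4 — Source phasor: V = 120∠147.6° V = -101.3 + j64.3 V.
Step 5 — Ohm's law: I = V / Z_total = (-101.3 + j64.3) / (555 - j8.063e+04) = -0.000806 - j0.001251 A.
Step 6 — Convert to polar: |I| = 0.001488 A, ∠I = -122.8°.

I = 0.001488∠-122.8° A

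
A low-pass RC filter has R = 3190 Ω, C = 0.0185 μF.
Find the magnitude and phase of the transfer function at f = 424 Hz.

Step 1 — Angular frequency: ω = 2π·424 = 2664 rad/s.
Step 2 — Transfer function: H(jω) = 1/(1 + jωRC).
Step 3 — Denominator: 1 + jωRC = 1 + j·2664·3190·1.85e-08 = 1 + j0.1572.
Step 4 — H = 0.9759 - j0.1534.
Step 5 — Magnitude: |H| = 0.9879 (-0.1 dB); phase: φ = -8.9°.

|H| = 0.9879 (-0.1 dB), φ = -8.9°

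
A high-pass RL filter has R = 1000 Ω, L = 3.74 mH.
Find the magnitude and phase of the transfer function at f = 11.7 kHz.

Step 1 — Angular frequency: ω = 2π·1.17e+04 = 7.351e+04 rad/s.
Step 2 — Transfer function: H(jω) = jωL/(R + jωL).
Step 3 — Numerator jωL = j·274.9; denominator R + jωL = 1000 + j274.9.
Step 4 — H = 0.07028 + j0.2556.
Step 5 — Magnitude: |H| = 0.2651 (-11.5 dB); phase: φ = 74.6°.

|H| = 0.2651 (-11.5 dB), φ = 74.6°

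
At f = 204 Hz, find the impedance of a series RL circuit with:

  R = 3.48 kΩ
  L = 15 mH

Step 1 — Angular frequency: ω = 2π·f = 2π·204 = 1282 rad/s.
Step 2 — Component impedances:
  R: Z = R = 3480 Ω
  L: Z = jωL = j·1282·0.015 = 0 + j19.23 Ω
Step 3 — Series combination: Z_total = R + L = 3480 + j19.23 Ω = 3480∠0.3° Ω.

Z = 3480 + j19.23 Ω = 3480∠0.3° Ω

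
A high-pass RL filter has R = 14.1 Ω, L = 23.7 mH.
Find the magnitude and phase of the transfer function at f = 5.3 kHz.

Step 1 — Angular frequency: ω = 2π·5300 = 3.33e+04 rad/s.
Step 2 — Transfer function: H(jω) = jωL/(R + jωL).
Step 3 — Numerator jωL = j·789.2; denominator R + jωL = 14.1 + j789.2.
Step 4 — H = 0.9997 + j0.01786.
Step 5 — Magnitude: |H| = 0.9998 (-0.0 dB); phase: φ = 1.0°.

|H| = 0.9998 (-0.0 dB), φ = 1.0°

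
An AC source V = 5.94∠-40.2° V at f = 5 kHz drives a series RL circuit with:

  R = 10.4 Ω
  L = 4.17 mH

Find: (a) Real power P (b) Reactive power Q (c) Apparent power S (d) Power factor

Step 1 — Angular frequency: ω = 2π·f = 2π·5000 = 3.142e+04 rad/s.
Step 2 — Component impedances:
  R: Z = R = 10.4 Ω
  L: Z = jωL = j·3.142e+04·0.00417 = 0 + j131 Ω
Step 3 — Series combination: Z_total = R + L = 10.4 + j131 Ω = 131.4∠85.5° Ω.
Step 4 — Source phasor: V = 5.94∠-40.2° V = 4.537 - j3.834 V.
Step 5 — Current: I = V / Z = -0.02635 - j0.03672 A = 0.0452∠-125.7° A.
Step 6 — Complex power: S = V·I* = 0.02125 + j0.2676 VA.
Step 7 — Real power: P = Re(S) = 0.02125 W.
Step 8 — Reactive power: Q = Im(S) = 0.2676 VAR.
Step 9 — Apparent power: |S| = 0.2685 VA.
Step 10 — Power factor: PF = P/|S| = 0.07914 (lagging).

(a) P = 0.02125 W  (b) Q = 0.2676 VAR  (c) S = 0.2685 VA  (d) PF = 0.07914 (lagging)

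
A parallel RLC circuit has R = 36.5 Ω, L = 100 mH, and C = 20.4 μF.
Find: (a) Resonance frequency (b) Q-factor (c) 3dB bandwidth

Step 1 — Resonance: ω₀ = 1/√(LC) = 1/√(0.1·2.04e-05) = 700.1 rad/s.
Step 2 — f₀ = ω₀/(2π) = 111.4 Hz.
Step 3 — Parallel Q: Q = R/(ω₀L) = 36.5/(700.1·0.1) = 0.5213.
Step 4 — Bandwidth: Δω = ω₀/Q = 1343 rad/s; BW = Δω/(2π) = 213.7 Hz.

(a) f₀ = 111.4 Hz  (b) Q = 0.5213  (c) BW = 213.7 Hz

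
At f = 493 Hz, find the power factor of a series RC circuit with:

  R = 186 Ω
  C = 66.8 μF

Step 1 — Angular frequency: ω = 2π·f = 2π·493 = 3098 rad/s.
Step 2 — Component impedances:
  R: Z = R = 186 Ω
  C: Z = 1/(jωC) = -j/(ω·C) = 0 - j4.833 Ω
Step 3 — Series combination: Z_total = R + C = 186 - j4.833 Ω = 186.1∠-1.5° Ω.
Step 4 — Power factor: PF = cos(φ) = Re(Z)/|Z| = 186/186.06 = 0.9997.
Step 5 — Type: Im(Z) = -4.833 ⇒ leading (phase φ = -1.5°).

PF = 0.9997 (leading, φ = -1.5°)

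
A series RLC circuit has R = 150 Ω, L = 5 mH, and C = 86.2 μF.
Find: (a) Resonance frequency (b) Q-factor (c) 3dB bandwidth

Step 1 — Resonance: ω₀ = 1/√(LC) = 1/√(0.005·8.62e-05) = 1523 rad/s.
Step 2 — f₀ = ω₀/(2π) = 242.4 Hz.
Step 3 — Series Q: Q = ω₀L/R = 1523·0.005/150 = 0.05077.
Step 4 — Bandwidth: Δω = ω₀/Q = 3e+04 rad/s; BW = Δω/(2π) = 4775 Hz.

(a) f₀ = 242.4 Hz  (b) Q = 0.05077  (c) BW = 4775 Hz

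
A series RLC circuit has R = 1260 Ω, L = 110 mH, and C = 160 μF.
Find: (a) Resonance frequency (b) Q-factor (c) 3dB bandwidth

Step 1 — Resonance: ω₀ = 1/√(LC) = 1/√(0.11·0.00016) = 238.4 rad/s.
Step 2 — f₀ = ω₀/(2π) = 37.94 Hz.
Step 3 — Series Q: Q = ω₀L/R = 238.4·0.11/1260 = 0.02081.
Step 4 — Bandwidth: Δω = ω₀/Q = 1.145e+04 rad/s; BW = Δω/(2π) = 1823 Hz.

(a) f₀ = 37.94 Hz  (b) Q = 0.02081  (c) BW = 1823 Hz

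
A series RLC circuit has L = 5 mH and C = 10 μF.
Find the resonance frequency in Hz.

Step 1 — Resonance condition Im(Z)=0 gives ω₀ = 1/√(LC).
Step 2 — ω₀ = 1/√(0.005·1e-05) = 4472 rad/s.
Step 3 — f₀ = ω₀/(2π) = 711.8 Hz.

f₀ = 711.8 Hz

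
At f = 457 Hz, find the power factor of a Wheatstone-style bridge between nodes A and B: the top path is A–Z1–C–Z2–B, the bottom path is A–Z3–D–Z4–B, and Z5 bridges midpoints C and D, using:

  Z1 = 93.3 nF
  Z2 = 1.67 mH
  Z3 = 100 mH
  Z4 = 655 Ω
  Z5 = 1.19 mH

Step 1 — Angular frequency: ω = 2π·f = 2π·457 = 2871 rad/s.
Step 2 — Component impedances:
  Z1: Z = 1/(jωC) = -j/(ω·C) = 0 - j3733 Ω
  Z2: Z = jωL = j·2871·0.00167 = 0 + j4.795 Ω
  Z3: Z = jωL = j·2871·0.1 = 0 + j287.1 Ω
  Z4: Z = R = 655 Ω
  Z5: Z = jωL = j·2871·0.00119 = 0 + j3.417 Ω
Step 3 — Bridge requires nodal analysis (the Z5 bridge couples midpoints C and D, so the two paths cannot be reduced to a simple series/parallel combination). Setting node B to ground and injecting 1 A at node A, the 3-node admittance system at A, C, D solves to V_A = Z_AB = 0.1103 + j319.9 Ω = 319.9∠90.0° Ω.
Step 4 — Power factor: PF = cos(φ) = Re(Z)/|Z| = 0.1103/319.9 = 0.0003448.
Step 5 — Type: Im(Z) = 319.9 ⇒ lagging (phase φ = 90.0°).

PF = 0.0003448 (lagging, φ = 90.0°)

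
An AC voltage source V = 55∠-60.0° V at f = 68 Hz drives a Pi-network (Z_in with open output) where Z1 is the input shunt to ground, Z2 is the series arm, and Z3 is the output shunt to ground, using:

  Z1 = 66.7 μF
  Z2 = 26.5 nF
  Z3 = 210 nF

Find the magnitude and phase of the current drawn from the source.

Step 1 — Angular frequency: ω = 2π·f = 2π·68 = 427.3 rad/s.
Step 2 — Component impedances:
  Z1: Z = 1/(jωC) = -j/(ω·C) = 0 - j35.09 Ω
  Z2: Z = 1/(jωC) = -j/(ω·C) = 0 - j8.832e+04 Ω
  Z3: Z = 1/(jωC) = -j/(ω·C) = 0 - j1.115e+04 Ω
Step 3 — With open output, the series arm Z2 and the output shunt Z3 appear in series to ground: Z2 + Z3 = 0 - j9.947e+04 Ω.
Step 4 — Parallel with input shunt Z1: Z_in = Z1 || (Z2 + Z3) = 0 - j35.08 Ω = 35.08∠-90.0° Ω.
Step 5 — Source phasor: V = 55∠-60.0° V = 27.5 - j47.63 V.
Step 6 — Ohm's law: I = V / Z_total = (27.5 - j47.63) / (0 - j35.08) = 1.358 + j0.784 A.
Step 7 — Convert to polar: |I| = 1.568 A, ∠I = 30.0°.

I = 1.568∠30.0° A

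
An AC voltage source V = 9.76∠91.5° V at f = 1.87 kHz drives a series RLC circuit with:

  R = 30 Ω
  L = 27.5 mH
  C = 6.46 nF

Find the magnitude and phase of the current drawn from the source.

Step 1 — Angular frequency: ω = 2π·f = 2π·1870 = 1.175e+04 rad/s.
Step 2 — Component impedances:
  R: Z = R = 30 Ω
  L: Z = jωL = j·1.175e+04·0.0275 = 0 + j323.1 Ω
  C: Z = 1/(jωC) = -j/(ω·C) = 0 - j1.317e+04 Ω
Step 3 — Series combination: Z_total = R + L + C = 30 - j1.285e+04 Ω = 1.285e+04∠-89.9° Ω.
Step 4 — Source phasor: V = 9.76∠91.5° V = -0.2555 + j9.757 V.
Step 5 — Ohm's law: I = V / Z_total = (-0.2555 + j9.757) / (30 - j1.285e+04) = -0.0007592 - j1.811e-05 A.
Step 6 — Convert to polar: |I| = 0.0007594 A, ∠I = -178.6°.

I = 0.0007594∠-178.6° A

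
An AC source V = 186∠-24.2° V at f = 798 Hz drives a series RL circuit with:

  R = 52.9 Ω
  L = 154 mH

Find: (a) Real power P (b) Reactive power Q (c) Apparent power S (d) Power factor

Step 1 — Angular frequency: ω = 2π·f = 2π·798 = 5014 rad/s.
Step 2 — Component impedances:
  R: Z = R = 52.9 Ω
  L: Z = jωL = j·5014·0.154 = 0 + j772.2 Ω
Step 3 — Series combination: Z_total = R + L = 52.9 + j772.2 Ω = 774∠86.1° Ω.
Step 4 — Source phasor: V = 186∠-24.2° V = 169.7 - j76.25 V.
Step 5 — Current: I = V / Z = -0.0833 - j0.2254 A = 0.2403∠-110.3° A.
Step 6 — Complex power: S = V·I* = 3.055 + j44.6 VA.
Step 7 — Real power: P = Re(S) = 3.055 W.
Step 8 — Reactive power: Q = Im(S) = 44.6 VAR.
Step 9 — Apparent power: |S| = 44.7 VA.
Step 10 — Power factor: PF = P/|S| = 0.06835 (lagging).

(a) P = 3.055 W  (b) Q = 44.6 VAR  (c) S = 44.7 VA  (d) PF = 0.06835 (lagging)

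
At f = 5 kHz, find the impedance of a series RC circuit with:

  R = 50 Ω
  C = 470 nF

Step 1 — Angular frequency: ω = 2π·f = 2π·5000 = 3.142e+04 rad/s.
Step 2 — Component impedances:
  R: Z = R = 50 Ω
  C: Z = 1/(jωC) = -j/(ω·C) = 0 - j67.73 Ω
Step 3 — Series combination: Z_total = R + C = 50 - j67.73 Ω = 84.18∠-53.6° Ω.

Z = 50 - j67.73 Ω = 84.18∠-53.6° Ω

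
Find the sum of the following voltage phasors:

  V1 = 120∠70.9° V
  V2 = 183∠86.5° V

Step 1 — Convert each phasor to rectangular form:
  V1 = 120·(cos(70.9°) + j·sin(70.9°)) = 39.27 + j113.4 V
  V2 = 183·(cos(86.5°) + j·sin(86.5°)) = 11.17 + j182.7 V
Step 2 — Sum components: V_total = 50.44 + j296.1 V.
Step 3 — Convert to polar: |V_total| = 300.3 V, ∠V_total = 80.3°.

V_total = 300.3∠80.3° V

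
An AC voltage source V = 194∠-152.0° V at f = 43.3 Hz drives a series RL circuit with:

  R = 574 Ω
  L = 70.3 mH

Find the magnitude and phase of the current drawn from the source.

Step 1 — Angular frequency: ω = 2π·f = 2π·43.3 = 272.1 rad/s.
Step 2 — Component impedances:
  R: Z = R = 574 Ω
  L: Z = jωL = j·272.1·0.0703 = 0 + j19.13 Ω
Step 3 — Series combination: Z_total = R + L = 574 + j19.13 Ω = 574.3∠1.9° Ω.
Step 4 — Source phasor: V = 194∠-152.0° V = -171.3 - j91.08 V.
Step 5 — Ohm's law: I = V / Z_total = (-171.3 - j91.08) / (574 + j19.13) = -0.3034 - j0.1486 A.
Step 6 — Convert to polar: |I| = 0.3378 A, ∠I = -153.9°.

I = 0.3378∠-153.9° A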